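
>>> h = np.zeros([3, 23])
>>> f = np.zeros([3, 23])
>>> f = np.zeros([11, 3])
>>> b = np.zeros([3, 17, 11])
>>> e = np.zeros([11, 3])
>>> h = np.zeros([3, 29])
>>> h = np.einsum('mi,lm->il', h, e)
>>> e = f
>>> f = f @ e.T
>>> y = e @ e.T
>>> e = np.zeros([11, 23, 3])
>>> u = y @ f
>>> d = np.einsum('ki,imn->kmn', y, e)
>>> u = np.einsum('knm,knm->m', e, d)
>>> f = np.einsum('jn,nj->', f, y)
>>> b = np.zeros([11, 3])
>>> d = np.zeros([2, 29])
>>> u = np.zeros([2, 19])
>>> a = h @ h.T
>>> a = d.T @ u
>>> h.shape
(29, 11)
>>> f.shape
()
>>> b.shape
(11, 3)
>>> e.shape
(11, 23, 3)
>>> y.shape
(11, 11)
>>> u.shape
(2, 19)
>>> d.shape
(2, 29)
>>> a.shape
(29, 19)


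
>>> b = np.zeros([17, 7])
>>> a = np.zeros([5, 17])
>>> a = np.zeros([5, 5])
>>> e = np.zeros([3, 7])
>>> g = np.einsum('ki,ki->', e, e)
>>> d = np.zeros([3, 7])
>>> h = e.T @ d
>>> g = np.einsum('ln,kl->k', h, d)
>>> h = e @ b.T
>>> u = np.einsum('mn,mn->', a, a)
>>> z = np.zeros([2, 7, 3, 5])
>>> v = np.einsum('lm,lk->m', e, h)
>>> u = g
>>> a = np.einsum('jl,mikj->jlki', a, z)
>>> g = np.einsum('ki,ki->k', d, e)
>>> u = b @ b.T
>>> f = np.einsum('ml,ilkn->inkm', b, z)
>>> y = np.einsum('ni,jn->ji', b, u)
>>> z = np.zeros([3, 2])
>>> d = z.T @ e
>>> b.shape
(17, 7)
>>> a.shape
(5, 5, 3, 7)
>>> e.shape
(3, 7)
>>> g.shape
(3,)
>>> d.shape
(2, 7)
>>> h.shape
(3, 17)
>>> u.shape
(17, 17)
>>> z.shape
(3, 2)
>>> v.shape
(7,)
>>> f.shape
(2, 5, 3, 17)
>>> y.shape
(17, 7)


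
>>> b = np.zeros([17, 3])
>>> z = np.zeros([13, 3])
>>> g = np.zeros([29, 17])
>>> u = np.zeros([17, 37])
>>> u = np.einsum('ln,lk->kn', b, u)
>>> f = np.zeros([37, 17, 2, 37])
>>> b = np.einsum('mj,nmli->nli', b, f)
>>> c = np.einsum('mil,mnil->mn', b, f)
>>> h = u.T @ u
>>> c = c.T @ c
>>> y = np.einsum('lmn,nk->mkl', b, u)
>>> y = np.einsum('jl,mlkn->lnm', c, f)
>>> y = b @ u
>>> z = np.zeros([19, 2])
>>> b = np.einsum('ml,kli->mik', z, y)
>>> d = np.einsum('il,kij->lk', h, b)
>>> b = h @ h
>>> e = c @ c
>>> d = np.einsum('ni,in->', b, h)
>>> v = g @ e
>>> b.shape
(3, 3)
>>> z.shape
(19, 2)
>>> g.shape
(29, 17)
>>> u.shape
(37, 3)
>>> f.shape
(37, 17, 2, 37)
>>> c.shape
(17, 17)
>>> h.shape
(3, 3)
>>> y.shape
(37, 2, 3)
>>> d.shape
()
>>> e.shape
(17, 17)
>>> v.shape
(29, 17)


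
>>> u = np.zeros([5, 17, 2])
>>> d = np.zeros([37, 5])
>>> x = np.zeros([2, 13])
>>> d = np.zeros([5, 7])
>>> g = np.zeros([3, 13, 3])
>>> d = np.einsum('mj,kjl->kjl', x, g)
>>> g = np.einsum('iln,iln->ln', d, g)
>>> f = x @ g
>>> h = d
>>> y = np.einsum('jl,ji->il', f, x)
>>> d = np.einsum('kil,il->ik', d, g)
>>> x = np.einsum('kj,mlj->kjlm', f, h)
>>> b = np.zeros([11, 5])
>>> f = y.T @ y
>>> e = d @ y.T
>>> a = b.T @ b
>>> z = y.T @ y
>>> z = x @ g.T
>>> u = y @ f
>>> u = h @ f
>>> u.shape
(3, 13, 3)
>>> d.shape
(13, 3)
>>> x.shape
(2, 3, 13, 3)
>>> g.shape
(13, 3)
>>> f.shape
(3, 3)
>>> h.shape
(3, 13, 3)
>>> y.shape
(13, 3)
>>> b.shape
(11, 5)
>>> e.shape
(13, 13)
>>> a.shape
(5, 5)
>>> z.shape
(2, 3, 13, 13)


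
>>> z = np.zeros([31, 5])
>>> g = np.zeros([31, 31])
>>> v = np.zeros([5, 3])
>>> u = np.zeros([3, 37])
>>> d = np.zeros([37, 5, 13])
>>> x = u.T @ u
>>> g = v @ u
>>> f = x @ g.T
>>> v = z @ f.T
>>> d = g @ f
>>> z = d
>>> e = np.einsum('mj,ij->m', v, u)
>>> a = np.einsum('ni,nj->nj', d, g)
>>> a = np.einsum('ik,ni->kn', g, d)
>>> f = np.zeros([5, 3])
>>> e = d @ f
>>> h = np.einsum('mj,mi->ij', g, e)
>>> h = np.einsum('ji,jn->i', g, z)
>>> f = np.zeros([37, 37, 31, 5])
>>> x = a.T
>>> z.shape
(5, 5)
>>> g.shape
(5, 37)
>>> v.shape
(31, 37)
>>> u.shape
(3, 37)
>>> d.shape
(5, 5)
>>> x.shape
(5, 37)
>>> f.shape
(37, 37, 31, 5)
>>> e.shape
(5, 3)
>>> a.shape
(37, 5)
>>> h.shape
(37,)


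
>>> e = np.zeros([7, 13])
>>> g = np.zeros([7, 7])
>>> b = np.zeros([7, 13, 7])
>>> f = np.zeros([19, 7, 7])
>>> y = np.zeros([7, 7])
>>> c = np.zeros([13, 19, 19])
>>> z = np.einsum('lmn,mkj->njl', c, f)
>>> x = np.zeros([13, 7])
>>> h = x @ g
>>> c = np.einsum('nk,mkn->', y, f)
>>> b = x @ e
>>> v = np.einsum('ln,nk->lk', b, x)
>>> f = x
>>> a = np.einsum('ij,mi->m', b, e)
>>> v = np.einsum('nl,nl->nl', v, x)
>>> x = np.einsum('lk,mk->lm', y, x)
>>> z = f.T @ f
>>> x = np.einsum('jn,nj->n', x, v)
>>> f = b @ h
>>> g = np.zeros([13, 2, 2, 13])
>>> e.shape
(7, 13)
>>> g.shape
(13, 2, 2, 13)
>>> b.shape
(13, 13)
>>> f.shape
(13, 7)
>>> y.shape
(7, 7)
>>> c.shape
()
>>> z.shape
(7, 7)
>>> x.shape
(13,)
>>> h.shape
(13, 7)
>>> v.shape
(13, 7)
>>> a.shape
(7,)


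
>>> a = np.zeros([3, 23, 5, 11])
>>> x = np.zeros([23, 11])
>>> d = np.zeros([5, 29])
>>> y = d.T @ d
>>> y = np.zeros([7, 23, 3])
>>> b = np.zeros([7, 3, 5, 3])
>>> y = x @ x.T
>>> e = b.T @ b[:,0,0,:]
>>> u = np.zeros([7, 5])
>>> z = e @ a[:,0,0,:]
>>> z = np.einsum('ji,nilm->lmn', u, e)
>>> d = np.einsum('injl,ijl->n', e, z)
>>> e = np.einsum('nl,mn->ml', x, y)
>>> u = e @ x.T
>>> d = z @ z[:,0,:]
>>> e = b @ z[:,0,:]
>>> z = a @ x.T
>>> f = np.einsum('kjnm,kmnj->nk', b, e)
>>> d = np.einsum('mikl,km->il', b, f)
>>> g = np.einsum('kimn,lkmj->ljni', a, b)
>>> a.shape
(3, 23, 5, 11)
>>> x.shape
(23, 11)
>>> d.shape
(3, 3)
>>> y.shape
(23, 23)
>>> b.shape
(7, 3, 5, 3)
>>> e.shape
(7, 3, 5, 3)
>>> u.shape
(23, 23)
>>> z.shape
(3, 23, 5, 23)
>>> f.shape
(5, 7)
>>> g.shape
(7, 3, 11, 23)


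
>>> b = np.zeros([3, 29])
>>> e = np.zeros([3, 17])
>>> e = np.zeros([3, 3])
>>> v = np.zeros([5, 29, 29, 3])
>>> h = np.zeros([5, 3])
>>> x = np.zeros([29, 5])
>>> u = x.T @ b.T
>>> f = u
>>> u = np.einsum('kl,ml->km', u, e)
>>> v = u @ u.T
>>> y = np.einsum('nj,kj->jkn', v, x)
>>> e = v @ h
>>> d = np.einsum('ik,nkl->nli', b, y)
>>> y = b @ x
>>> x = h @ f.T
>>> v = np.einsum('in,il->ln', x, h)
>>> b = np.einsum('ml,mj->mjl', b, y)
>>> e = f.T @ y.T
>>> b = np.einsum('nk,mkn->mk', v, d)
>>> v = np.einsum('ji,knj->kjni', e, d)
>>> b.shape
(5, 5)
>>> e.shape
(3, 3)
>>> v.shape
(5, 3, 5, 3)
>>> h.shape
(5, 3)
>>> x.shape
(5, 5)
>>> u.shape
(5, 3)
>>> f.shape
(5, 3)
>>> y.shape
(3, 5)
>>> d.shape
(5, 5, 3)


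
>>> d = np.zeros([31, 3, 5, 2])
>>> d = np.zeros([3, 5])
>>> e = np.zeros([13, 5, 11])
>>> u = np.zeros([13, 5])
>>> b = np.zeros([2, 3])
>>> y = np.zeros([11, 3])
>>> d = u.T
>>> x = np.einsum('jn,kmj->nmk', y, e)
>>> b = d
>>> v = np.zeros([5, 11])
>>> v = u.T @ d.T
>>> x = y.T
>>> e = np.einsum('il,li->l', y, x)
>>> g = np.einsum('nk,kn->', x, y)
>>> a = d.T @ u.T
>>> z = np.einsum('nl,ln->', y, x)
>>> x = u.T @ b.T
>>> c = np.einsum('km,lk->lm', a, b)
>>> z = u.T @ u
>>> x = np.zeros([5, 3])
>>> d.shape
(5, 13)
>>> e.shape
(3,)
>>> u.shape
(13, 5)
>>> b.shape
(5, 13)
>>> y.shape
(11, 3)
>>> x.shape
(5, 3)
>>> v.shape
(5, 5)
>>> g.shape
()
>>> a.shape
(13, 13)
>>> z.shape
(5, 5)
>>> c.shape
(5, 13)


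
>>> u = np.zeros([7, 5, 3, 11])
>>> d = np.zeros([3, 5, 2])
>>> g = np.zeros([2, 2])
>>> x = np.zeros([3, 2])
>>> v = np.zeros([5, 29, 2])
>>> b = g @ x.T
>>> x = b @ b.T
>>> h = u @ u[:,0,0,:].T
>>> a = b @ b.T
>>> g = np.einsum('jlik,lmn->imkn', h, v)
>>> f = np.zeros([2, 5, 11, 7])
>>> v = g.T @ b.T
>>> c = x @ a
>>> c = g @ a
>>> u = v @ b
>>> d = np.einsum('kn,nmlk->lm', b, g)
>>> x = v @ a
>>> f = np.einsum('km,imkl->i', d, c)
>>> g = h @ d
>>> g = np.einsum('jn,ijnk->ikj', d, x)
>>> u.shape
(2, 7, 29, 3)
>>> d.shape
(7, 29)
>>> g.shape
(2, 2, 7)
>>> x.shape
(2, 7, 29, 2)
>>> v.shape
(2, 7, 29, 2)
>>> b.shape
(2, 3)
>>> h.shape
(7, 5, 3, 7)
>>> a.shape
(2, 2)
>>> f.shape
(3,)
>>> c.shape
(3, 29, 7, 2)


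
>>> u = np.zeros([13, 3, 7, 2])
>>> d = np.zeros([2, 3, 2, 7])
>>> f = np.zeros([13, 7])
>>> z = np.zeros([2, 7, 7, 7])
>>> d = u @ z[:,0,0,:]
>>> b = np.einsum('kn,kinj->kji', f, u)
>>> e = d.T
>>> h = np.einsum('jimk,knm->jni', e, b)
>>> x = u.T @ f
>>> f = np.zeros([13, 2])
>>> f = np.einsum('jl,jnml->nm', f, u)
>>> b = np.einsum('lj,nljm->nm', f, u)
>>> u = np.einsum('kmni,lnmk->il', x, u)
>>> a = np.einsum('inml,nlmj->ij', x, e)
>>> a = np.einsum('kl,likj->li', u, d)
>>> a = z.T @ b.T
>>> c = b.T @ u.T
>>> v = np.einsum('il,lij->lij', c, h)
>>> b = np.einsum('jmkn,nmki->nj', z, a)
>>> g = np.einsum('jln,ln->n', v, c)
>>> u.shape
(7, 13)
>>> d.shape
(13, 3, 7, 7)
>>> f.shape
(3, 7)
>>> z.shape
(2, 7, 7, 7)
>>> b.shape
(7, 2)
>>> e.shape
(7, 7, 3, 13)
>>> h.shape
(7, 2, 7)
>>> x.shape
(2, 7, 3, 7)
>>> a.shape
(7, 7, 7, 13)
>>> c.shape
(2, 7)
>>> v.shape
(7, 2, 7)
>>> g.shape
(7,)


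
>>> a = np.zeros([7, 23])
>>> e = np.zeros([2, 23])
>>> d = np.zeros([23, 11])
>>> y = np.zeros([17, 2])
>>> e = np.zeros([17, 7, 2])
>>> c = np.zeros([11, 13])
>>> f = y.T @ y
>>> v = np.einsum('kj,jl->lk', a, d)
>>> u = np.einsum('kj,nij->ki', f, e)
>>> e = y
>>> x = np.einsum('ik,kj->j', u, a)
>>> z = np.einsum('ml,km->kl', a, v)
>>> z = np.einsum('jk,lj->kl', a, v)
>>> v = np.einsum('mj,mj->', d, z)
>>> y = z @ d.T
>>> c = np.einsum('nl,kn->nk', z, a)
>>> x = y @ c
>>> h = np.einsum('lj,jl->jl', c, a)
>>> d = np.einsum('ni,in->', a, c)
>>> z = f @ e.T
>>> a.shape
(7, 23)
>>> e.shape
(17, 2)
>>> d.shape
()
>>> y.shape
(23, 23)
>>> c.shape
(23, 7)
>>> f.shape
(2, 2)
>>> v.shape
()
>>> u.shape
(2, 7)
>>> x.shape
(23, 7)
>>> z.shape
(2, 17)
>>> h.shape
(7, 23)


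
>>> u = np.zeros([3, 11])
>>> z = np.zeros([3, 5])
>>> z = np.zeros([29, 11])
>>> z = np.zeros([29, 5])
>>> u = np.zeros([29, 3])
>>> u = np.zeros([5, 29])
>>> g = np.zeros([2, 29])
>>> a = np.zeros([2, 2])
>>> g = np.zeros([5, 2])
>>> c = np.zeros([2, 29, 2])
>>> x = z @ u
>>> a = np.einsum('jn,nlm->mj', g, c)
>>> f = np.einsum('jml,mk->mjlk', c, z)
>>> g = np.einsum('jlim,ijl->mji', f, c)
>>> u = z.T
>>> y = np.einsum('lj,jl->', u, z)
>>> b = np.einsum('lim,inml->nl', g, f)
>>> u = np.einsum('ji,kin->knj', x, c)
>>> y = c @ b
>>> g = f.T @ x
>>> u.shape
(2, 2, 29)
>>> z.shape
(29, 5)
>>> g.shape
(5, 2, 2, 29)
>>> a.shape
(2, 5)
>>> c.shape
(2, 29, 2)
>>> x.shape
(29, 29)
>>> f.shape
(29, 2, 2, 5)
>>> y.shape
(2, 29, 5)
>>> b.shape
(2, 5)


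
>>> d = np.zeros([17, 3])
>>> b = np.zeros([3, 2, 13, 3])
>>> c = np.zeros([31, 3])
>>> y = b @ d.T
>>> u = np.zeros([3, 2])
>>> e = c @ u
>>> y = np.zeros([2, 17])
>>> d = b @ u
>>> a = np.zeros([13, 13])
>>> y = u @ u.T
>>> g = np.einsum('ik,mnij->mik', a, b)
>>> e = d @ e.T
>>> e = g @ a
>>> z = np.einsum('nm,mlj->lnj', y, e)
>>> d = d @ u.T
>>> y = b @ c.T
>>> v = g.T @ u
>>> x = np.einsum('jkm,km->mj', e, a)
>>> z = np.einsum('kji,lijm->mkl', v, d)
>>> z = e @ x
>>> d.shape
(3, 2, 13, 3)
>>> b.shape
(3, 2, 13, 3)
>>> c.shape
(31, 3)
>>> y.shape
(3, 2, 13, 31)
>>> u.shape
(3, 2)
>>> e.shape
(3, 13, 13)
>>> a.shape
(13, 13)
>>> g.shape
(3, 13, 13)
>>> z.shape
(3, 13, 3)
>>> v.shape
(13, 13, 2)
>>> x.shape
(13, 3)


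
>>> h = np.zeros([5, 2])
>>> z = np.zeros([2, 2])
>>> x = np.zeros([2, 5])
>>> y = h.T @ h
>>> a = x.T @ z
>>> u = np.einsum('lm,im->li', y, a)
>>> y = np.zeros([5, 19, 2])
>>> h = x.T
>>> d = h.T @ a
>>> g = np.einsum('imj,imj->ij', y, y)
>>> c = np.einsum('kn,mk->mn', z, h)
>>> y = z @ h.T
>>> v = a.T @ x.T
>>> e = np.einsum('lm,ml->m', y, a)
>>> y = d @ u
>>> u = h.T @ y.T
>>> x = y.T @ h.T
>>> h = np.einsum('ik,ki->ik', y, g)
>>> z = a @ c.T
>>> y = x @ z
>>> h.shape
(2, 5)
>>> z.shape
(5, 5)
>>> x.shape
(5, 5)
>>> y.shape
(5, 5)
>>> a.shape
(5, 2)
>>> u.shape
(2, 2)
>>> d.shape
(2, 2)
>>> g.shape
(5, 2)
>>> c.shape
(5, 2)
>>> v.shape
(2, 2)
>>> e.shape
(5,)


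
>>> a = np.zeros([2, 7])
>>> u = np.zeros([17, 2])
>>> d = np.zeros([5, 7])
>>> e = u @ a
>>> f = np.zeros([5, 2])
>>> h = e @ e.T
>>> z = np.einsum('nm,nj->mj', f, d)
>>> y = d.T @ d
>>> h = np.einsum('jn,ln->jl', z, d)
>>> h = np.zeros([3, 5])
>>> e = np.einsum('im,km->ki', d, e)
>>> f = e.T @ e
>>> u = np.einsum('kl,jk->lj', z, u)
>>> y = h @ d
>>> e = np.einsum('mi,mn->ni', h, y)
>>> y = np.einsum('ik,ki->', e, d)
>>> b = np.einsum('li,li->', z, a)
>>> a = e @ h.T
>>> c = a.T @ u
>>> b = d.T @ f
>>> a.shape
(7, 3)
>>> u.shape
(7, 17)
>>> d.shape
(5, 7)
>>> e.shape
(7, 5)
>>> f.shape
(5, 5)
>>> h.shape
(3, 5)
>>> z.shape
(2, 7)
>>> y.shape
()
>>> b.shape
(7, 5)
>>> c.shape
(3, 17)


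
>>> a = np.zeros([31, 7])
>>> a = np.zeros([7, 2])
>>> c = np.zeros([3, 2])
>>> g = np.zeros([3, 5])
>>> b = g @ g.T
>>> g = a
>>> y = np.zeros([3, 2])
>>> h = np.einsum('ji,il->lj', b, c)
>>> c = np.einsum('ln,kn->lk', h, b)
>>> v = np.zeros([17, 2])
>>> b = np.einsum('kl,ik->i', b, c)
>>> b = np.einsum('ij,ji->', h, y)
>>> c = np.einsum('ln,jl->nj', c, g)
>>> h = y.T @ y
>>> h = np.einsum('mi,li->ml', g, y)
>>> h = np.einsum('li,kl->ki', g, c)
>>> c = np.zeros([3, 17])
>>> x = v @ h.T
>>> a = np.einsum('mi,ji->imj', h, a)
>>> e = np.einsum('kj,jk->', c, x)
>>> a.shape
(2, 3, 7)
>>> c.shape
(3, 17)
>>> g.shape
(7, 2)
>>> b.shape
()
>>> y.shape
(3, 2)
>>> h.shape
(3, 2)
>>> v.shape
(17, 2)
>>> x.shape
(17, 3)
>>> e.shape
()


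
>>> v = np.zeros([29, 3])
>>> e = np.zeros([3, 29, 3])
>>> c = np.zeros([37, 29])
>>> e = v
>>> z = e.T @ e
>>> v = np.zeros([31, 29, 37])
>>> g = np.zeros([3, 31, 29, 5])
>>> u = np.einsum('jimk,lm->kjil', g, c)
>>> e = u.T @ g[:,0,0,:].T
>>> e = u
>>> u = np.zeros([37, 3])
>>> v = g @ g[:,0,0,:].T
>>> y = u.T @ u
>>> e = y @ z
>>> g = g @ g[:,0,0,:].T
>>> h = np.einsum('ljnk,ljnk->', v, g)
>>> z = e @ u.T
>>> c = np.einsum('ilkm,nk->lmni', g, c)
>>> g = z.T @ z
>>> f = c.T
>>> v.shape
(3, 31, 29, 3)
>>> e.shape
(3, 3)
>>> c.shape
(31, 3, 37, 3)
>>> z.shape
(3, 37)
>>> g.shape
(37, 37)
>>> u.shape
(37, 3)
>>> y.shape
(3, 3)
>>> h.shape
()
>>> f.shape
(3, 37, 3, 31)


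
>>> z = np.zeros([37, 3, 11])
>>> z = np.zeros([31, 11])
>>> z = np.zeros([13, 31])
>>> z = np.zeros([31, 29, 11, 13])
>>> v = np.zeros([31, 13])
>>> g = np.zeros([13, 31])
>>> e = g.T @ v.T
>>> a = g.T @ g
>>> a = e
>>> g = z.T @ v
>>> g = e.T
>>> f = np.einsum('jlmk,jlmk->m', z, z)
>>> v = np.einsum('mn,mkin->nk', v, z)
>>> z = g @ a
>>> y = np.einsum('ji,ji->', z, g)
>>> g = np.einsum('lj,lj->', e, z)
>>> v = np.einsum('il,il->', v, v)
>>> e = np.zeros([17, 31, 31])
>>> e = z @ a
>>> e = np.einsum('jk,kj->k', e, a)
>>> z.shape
(31, 31)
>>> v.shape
()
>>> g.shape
()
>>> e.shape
(31,)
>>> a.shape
(31, 31)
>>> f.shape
(11,)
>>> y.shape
()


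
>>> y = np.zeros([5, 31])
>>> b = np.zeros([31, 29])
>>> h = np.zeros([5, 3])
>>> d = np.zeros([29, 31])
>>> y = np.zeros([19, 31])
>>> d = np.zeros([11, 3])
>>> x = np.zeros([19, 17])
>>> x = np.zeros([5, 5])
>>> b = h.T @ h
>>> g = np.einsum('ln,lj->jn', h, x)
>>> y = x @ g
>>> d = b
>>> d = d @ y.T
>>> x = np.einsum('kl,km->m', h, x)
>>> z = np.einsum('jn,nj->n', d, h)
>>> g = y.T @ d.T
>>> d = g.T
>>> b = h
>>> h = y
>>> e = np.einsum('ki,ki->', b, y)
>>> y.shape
(5, 3)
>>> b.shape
(5, 3)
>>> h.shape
(5, 3)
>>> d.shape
(3, 3)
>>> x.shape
(5,)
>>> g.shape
(3, 3)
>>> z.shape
(5,)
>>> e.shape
()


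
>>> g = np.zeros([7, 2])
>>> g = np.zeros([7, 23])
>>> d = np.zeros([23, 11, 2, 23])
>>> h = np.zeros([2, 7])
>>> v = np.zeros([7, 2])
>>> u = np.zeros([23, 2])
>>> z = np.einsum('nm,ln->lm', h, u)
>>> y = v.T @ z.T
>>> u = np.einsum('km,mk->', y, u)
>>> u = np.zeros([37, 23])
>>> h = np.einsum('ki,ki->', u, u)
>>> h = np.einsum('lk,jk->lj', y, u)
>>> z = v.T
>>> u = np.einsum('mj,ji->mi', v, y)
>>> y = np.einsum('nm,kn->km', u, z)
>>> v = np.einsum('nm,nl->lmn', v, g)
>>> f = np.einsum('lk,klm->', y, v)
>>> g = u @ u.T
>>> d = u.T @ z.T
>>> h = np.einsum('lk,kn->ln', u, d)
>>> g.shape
(7, 7)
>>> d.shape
(23, 2)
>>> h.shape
(7, 2)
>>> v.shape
(23, 2, 7)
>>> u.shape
(7, 23)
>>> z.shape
(2, 7)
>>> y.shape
(2, 23)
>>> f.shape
()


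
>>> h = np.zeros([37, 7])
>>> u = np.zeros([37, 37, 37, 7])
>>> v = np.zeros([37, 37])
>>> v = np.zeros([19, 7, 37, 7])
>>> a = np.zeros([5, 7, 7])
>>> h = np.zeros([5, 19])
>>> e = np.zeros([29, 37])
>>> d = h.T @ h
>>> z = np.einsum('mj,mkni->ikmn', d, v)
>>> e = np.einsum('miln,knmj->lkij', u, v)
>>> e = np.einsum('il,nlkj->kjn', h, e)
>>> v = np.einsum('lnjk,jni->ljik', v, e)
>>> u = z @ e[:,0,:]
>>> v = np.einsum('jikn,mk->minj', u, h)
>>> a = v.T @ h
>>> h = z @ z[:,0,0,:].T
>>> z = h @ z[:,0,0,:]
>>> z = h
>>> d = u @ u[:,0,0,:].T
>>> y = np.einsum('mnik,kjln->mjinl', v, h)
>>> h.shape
(7, 7, 19, 7)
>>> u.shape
(7, 7, 19, 37)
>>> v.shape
(5, 7, 37, 7)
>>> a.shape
(7, 37, 7, 19)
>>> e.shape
(37, 7, 37)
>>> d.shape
(7, 7, 19, 7)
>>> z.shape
(7, 7, 19, 7)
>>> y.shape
(5, 7, 37, 7, 19)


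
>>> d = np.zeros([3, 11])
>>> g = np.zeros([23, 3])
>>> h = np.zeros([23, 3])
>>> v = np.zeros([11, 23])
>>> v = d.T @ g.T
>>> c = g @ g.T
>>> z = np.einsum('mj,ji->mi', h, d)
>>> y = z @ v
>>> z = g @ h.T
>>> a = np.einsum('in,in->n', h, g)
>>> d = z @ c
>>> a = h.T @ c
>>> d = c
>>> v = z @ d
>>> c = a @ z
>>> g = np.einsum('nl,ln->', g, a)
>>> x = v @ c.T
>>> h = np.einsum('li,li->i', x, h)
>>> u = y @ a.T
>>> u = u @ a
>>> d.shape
(23, 23)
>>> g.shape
()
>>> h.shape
(3,)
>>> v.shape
(23, 23)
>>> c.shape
(3, 23)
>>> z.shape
(23, 23)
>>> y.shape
(23, 23)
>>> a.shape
(3, 23)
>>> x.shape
(23, 3)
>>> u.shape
(23, 23)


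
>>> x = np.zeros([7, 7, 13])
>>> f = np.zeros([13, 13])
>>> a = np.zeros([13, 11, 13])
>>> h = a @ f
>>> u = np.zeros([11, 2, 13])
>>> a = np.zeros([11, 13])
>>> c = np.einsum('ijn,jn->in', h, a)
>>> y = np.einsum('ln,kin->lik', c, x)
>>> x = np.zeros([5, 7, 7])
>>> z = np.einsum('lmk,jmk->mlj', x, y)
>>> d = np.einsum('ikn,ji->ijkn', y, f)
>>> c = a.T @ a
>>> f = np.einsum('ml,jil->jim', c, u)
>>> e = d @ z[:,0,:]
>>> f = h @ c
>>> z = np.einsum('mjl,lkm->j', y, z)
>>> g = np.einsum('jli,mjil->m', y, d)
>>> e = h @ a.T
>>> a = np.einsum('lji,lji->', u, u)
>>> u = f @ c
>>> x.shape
(5, 7, 7)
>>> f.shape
(13, 11, 13)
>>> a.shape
()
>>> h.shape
(13, 11, 13)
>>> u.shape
(13, 11, 13)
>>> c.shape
(13, 13)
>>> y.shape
(13, 7, 7)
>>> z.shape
(7,)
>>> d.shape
(13, 13, 7, 7)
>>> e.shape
(13, 11, 11)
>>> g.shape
(13,)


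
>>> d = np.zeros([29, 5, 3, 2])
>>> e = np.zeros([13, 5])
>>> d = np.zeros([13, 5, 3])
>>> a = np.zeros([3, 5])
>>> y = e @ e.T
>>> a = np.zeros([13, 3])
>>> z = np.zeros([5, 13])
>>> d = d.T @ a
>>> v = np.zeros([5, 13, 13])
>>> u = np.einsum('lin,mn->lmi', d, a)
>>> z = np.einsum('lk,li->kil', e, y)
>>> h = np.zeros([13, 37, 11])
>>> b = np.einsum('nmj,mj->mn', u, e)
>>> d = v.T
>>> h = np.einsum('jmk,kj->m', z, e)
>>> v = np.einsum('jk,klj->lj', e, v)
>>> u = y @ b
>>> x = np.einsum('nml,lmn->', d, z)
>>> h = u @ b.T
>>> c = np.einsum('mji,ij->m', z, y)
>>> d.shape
(13, 13, 5)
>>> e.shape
(13, 5)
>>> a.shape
(13, 3)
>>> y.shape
(13, 13)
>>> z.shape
(5, 13, 13)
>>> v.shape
(13, 13)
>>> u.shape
(13, 3)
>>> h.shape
(13, 13)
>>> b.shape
(13, 3)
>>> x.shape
()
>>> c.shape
(5,)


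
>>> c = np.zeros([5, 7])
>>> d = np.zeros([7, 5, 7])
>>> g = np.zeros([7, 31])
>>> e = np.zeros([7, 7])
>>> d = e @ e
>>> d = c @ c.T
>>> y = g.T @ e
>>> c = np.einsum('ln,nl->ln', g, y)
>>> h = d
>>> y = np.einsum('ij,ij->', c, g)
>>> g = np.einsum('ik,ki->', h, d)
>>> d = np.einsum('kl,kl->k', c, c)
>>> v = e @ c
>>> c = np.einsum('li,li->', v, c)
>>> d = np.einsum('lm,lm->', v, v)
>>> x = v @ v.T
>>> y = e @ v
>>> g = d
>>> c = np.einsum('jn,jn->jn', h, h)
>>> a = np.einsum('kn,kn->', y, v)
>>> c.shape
(5, 5)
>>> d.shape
()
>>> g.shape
()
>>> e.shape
(7, 7)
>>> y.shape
(7, 31)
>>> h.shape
(5, 5)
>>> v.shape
(7, 31)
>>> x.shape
(7, 7)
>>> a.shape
()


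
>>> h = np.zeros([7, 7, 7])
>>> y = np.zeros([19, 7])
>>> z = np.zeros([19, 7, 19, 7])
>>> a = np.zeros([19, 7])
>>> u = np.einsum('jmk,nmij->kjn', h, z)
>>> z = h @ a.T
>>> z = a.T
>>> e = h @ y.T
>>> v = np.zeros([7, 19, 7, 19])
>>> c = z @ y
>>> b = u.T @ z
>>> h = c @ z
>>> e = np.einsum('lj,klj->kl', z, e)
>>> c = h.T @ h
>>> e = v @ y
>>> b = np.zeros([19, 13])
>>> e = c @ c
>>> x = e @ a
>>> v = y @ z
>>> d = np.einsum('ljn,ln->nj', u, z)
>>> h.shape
(7, 19)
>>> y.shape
(19, 7)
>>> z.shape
(7, 19)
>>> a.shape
(19, 7)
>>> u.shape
(7, 7, 19)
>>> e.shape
(19, 19)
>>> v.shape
(19, 19)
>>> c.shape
(19, 19)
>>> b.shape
(19, 13)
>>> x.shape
(19, 7)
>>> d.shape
(19, 7)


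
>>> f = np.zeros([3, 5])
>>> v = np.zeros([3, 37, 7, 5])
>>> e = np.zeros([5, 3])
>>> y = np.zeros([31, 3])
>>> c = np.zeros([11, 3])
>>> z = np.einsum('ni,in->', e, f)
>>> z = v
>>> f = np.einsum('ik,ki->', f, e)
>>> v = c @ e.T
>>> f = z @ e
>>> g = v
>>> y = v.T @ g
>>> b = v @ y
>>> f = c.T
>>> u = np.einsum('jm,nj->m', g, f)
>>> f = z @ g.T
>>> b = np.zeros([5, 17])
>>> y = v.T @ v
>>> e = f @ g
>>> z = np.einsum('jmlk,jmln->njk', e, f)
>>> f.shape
(3, 37, 7, 11)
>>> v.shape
(11, 5)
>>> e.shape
(3, 37, 7, 5)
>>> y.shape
(5, 5)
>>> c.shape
(11, 3)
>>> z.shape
(11, 3, 5)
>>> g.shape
(11, 5)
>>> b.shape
(5, 17)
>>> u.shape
(5,)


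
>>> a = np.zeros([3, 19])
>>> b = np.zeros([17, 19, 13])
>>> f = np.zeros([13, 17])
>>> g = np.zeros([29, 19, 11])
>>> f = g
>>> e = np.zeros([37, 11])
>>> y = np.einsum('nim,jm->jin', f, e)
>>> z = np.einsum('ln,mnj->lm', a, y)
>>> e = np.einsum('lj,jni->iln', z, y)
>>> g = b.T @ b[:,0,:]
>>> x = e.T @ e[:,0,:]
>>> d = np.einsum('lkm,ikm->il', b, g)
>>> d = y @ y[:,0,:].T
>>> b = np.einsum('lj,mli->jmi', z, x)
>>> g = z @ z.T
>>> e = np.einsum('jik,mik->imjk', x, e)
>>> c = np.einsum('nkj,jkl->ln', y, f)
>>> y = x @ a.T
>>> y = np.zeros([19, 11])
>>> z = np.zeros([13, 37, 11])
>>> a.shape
(3, 19)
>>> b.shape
(37, 19, 19)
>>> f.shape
(29, 19, 11)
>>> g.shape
(3, 3)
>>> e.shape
(3, 29, 19, 19)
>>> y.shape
(19, 11)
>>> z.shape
(13, 37, 11)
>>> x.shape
(19, 3, 19)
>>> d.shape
(37, 19, 37)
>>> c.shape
(11, 37)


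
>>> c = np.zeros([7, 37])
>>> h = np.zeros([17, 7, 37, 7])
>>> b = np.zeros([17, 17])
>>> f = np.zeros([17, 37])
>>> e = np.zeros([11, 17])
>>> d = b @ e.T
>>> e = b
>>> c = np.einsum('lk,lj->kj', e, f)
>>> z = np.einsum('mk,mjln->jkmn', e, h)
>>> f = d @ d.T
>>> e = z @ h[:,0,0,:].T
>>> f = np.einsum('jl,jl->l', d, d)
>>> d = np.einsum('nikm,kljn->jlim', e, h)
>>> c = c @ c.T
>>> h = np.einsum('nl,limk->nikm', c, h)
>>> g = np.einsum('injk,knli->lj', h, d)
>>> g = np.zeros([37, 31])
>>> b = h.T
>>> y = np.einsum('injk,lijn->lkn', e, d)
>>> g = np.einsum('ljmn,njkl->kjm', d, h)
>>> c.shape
(17, 17)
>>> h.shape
(17, 7, 7, 37)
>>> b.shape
(37, 7, 7, 17)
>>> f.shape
(11,)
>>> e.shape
(7, 17, 17, 17)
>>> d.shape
(37, 7, 17, 17)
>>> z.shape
(7, 17, 17, 7)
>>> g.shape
(7, 7, 17)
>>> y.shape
(37, 17, 17)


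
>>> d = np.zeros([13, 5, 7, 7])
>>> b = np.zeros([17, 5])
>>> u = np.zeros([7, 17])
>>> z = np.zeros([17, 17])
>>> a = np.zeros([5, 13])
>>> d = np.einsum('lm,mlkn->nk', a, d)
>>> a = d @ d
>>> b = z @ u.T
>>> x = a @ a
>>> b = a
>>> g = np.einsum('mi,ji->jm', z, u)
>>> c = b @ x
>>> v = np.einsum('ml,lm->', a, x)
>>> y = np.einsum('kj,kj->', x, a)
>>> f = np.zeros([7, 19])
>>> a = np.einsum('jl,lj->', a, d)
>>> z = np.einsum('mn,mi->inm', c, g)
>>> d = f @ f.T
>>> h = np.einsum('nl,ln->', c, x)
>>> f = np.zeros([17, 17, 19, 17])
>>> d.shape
(7, 7)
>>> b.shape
(7, 7)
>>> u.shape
(7, 17)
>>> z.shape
(17, 7, 7)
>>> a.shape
()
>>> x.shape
(7, 7)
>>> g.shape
(7, 17)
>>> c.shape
(7, 7)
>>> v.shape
()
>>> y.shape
()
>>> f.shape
(17, 17, 19, 17)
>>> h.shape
()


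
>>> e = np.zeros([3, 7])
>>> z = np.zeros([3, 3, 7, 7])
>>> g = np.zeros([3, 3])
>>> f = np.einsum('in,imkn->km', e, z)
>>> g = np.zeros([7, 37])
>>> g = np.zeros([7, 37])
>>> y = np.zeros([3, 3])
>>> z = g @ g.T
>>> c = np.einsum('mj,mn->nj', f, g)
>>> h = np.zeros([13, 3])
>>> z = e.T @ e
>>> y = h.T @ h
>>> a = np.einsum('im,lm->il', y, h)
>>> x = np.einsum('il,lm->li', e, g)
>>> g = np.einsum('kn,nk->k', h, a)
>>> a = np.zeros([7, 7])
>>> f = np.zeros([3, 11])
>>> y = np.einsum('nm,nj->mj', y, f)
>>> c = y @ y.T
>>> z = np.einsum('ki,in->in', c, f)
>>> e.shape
(3, 7)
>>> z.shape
(3, 11)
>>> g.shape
(13,)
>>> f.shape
(3, 11)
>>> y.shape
(3, 11)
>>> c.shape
(3, 3)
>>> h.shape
(13, 3)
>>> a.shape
(7, 7)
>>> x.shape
(7, 3)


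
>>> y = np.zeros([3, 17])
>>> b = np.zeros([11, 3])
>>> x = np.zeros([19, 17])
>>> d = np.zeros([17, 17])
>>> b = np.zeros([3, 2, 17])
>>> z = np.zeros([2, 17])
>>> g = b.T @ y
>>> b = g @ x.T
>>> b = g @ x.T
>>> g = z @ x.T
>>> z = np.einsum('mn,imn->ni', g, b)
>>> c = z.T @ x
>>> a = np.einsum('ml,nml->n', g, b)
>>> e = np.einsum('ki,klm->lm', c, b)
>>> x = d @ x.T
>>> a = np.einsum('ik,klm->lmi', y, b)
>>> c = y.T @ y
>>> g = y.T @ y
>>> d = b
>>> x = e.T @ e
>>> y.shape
(3, 17)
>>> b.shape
(17, 2, 19)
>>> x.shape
(19, 19)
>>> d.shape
(17, 2, 19)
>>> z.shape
(19, 17)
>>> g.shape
(17, 17)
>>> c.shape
(17, 17)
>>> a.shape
(2, 19, 3)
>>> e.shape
(2, 19)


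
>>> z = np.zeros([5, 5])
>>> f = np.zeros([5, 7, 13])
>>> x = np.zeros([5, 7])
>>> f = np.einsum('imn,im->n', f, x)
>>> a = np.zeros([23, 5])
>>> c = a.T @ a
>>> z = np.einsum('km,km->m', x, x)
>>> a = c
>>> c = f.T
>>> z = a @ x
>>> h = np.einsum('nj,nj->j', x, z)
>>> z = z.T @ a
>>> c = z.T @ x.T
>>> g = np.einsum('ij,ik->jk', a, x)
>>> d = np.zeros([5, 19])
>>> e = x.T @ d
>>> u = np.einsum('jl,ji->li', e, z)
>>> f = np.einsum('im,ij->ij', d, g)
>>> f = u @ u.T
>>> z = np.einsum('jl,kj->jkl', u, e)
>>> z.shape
(19, 7, 5)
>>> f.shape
(19, 19)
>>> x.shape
(5, 7)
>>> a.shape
(5, 5)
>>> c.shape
(5, 5)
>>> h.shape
(7,)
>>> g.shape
(5, 7)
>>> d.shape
(5, 19)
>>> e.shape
(7, 19)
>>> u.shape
(19, 5)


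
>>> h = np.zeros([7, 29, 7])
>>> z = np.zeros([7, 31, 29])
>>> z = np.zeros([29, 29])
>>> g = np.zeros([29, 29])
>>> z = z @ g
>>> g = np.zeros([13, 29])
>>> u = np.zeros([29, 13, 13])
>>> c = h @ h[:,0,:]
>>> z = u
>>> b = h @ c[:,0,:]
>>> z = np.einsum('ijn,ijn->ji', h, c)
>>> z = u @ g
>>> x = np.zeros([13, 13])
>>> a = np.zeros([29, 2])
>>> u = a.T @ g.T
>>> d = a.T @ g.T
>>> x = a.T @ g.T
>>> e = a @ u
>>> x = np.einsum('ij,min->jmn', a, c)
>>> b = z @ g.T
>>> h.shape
(7, 29, 7)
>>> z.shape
(29, 13, 29)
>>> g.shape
(13, 29)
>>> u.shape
(2, 13)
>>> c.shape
(7, 29, 7)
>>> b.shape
(29, 13, 13)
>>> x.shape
(2, 7, 7)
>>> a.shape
(29, 2)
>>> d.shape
(2, 13)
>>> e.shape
(29, 13)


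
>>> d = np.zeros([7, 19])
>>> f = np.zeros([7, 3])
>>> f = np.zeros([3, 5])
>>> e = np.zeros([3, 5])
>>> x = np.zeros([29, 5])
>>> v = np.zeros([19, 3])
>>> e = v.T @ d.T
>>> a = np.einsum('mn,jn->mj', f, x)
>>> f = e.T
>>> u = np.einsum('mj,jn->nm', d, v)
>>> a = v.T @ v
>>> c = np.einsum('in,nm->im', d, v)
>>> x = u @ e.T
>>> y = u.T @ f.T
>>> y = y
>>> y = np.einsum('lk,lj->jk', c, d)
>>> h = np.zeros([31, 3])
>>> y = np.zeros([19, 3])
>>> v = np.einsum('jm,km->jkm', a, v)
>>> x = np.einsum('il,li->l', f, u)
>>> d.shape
(7, 19)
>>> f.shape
(7, 3)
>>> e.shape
(3, 7)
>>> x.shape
(3,)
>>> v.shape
(3, 19, 3)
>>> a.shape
(3, 3)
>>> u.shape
(3, 7)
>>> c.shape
(7, 3)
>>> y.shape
(19, 3)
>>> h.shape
(31, 3)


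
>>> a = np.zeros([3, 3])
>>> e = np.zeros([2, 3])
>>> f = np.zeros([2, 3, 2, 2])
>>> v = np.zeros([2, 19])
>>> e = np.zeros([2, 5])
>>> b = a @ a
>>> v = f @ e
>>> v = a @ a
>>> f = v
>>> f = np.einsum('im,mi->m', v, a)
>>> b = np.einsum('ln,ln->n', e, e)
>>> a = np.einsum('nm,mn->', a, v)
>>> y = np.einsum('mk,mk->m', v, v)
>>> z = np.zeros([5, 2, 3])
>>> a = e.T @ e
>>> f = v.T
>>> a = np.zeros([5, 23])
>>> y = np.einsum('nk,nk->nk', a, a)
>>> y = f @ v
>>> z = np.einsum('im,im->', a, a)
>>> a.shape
(5, 23)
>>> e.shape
(2, 5)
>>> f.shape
(3, 3)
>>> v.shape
(3, 3)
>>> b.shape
(5,)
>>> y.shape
(3, 3)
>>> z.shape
()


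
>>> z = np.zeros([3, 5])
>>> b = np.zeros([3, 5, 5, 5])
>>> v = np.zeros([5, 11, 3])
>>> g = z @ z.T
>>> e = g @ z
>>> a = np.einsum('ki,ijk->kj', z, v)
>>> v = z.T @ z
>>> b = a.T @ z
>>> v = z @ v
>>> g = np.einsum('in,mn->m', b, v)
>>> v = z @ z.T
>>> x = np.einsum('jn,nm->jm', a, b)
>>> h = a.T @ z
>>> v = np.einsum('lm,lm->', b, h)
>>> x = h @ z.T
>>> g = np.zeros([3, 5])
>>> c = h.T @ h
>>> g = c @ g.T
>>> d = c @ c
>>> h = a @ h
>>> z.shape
(3, 5)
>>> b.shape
(11, 5)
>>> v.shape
()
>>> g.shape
(5, 3)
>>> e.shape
(3, 5)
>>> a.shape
(3, 11)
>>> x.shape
(11, 3)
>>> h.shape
(3, 5)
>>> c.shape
(5, 5)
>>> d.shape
(5, 5)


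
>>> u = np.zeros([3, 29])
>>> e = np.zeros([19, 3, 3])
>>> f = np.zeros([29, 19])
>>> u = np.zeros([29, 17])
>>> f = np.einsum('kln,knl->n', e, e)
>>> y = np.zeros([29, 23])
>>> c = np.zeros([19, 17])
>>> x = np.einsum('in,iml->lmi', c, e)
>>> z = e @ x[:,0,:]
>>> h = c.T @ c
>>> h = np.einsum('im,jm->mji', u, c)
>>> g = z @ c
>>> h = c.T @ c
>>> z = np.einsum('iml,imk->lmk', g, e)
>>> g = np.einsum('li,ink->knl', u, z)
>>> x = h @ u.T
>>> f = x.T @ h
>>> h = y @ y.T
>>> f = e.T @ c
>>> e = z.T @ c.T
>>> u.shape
(29, 17)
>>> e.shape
(3, 3, 19)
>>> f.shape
(3, 3, 17)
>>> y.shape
(29, 23)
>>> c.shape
(19, 17)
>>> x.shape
(17, 29)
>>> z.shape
(17, 3, 3)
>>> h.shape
(29, 29)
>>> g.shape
(3, 3, 29)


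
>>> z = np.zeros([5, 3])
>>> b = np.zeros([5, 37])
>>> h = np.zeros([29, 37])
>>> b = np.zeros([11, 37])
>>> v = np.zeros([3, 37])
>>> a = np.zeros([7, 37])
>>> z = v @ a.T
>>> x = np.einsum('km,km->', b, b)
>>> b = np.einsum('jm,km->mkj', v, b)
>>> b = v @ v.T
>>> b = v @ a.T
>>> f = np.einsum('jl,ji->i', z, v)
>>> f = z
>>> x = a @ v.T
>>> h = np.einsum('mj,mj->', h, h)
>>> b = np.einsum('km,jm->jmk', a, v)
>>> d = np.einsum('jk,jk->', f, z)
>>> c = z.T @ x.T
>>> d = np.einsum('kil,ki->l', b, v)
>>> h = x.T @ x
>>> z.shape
(3, 7)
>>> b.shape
(3, 37, 7)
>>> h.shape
(3, 3)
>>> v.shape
(3, 37)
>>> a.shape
(7, 37)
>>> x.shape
(7, 3)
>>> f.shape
(3, 7)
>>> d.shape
(7,)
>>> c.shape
(7, 7)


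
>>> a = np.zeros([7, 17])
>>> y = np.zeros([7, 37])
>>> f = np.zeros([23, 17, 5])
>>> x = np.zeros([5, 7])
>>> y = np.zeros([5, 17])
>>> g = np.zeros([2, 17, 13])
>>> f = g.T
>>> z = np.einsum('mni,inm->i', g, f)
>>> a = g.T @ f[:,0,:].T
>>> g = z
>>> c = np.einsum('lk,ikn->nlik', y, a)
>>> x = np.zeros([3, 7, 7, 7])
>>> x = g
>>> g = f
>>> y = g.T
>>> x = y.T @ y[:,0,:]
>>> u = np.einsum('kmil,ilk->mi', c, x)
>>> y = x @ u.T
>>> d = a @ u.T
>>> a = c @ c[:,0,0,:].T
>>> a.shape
(13, 5, 13, 13)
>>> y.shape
(13, 17, 5)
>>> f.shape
(13, 17, 2)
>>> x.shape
(13, 17, 13)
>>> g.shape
(13, 17, 2)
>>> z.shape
(13,)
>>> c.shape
(13, 5, 13, 17)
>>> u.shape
(5, 13)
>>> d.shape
(13, 17, 5)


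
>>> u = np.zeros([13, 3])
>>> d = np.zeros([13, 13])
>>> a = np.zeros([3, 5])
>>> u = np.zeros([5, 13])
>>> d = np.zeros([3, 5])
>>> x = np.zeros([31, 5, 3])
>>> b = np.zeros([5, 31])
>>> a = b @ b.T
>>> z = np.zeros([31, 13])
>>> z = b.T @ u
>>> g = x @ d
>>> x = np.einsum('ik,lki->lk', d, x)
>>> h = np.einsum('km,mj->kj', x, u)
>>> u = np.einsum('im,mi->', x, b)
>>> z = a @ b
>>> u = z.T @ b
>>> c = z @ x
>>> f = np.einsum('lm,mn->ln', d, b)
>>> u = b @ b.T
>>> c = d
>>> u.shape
(5, 5)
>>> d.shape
(3, 5)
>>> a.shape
(5, 5)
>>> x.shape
(31, 5)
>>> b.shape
(5, 31)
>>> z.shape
(5, 31)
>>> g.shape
(31, 5, 5)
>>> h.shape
(31, 13)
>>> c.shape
(3, 5)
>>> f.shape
(3, 31)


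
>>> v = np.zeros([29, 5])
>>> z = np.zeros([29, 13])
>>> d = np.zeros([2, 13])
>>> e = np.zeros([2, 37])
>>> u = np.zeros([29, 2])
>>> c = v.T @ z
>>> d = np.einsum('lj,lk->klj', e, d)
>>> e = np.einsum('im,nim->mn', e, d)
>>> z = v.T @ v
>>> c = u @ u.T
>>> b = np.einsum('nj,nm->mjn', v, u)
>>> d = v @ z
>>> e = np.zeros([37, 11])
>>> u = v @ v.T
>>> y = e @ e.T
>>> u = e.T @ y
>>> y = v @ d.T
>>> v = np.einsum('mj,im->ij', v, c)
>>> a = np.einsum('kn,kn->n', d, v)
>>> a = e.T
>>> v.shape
(29, 5)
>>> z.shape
(5, 5)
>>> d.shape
(29, 5)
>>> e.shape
(37, 11)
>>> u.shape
(11, 37)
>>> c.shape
(29, 29)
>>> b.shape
(2, 5, 29)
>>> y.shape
(29, 29)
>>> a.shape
(11, 37)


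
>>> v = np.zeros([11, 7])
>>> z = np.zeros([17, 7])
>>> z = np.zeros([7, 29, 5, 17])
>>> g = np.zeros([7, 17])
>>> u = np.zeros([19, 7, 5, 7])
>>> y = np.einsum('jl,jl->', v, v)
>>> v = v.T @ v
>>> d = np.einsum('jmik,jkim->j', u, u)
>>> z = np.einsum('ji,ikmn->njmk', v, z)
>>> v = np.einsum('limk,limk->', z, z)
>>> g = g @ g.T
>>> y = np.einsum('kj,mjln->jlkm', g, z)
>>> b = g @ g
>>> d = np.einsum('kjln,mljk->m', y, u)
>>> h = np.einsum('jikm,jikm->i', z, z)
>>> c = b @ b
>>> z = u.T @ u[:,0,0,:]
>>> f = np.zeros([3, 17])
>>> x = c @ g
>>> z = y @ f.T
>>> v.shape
()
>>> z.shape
(7, 5, 7, 3)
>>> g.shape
(7, 7)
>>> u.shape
(19, 7, 5, 7)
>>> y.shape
(7, 5, 7, 17)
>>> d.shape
(19,)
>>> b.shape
(7, 7)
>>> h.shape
(7,)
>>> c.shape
(7, 7)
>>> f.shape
(3, 17)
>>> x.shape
(7, 7)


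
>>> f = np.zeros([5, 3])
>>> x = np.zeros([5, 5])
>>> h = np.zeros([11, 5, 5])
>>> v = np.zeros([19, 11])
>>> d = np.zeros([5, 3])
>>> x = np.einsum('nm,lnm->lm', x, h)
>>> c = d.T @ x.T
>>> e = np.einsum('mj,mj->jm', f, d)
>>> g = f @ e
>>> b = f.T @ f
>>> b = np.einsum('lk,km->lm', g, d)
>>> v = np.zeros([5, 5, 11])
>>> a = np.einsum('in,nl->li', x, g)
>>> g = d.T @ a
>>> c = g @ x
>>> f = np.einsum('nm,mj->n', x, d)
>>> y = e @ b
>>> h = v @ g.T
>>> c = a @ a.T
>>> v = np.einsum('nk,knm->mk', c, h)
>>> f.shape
(11,)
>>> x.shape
(11, 5)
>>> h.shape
(5, 5, 3)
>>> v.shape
(3, 5)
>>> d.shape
(5, 3)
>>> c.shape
(5, 5)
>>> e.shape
(3, 5)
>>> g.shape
(3, 11)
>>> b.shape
(5, 3)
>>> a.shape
(5, 11)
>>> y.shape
(3, 3)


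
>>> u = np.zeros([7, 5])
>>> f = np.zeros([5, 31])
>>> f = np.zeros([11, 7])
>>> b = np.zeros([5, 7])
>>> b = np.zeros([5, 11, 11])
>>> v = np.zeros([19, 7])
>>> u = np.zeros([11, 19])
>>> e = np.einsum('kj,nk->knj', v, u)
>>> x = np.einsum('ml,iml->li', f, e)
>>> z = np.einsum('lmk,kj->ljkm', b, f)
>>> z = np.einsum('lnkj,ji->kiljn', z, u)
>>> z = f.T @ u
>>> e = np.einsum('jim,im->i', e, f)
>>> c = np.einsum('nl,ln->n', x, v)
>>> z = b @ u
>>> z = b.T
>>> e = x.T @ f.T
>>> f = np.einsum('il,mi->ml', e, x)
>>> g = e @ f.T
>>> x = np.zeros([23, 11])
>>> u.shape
(11, 19)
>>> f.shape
(7, 11)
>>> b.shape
(5, 11, 11)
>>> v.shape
(19, 7)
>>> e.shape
(19, 11)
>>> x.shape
(23, 11)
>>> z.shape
(11, 11, 5)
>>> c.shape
(7,)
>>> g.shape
(19, 7)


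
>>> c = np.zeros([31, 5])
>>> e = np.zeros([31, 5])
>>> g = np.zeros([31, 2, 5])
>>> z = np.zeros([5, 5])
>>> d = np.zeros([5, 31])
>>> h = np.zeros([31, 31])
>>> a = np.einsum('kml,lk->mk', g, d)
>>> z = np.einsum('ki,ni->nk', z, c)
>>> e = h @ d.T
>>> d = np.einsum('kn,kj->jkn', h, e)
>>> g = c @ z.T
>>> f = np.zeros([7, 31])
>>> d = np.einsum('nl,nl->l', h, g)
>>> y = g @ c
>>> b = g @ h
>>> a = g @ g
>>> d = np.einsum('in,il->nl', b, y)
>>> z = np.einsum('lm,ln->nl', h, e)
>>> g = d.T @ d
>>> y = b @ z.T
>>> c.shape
(31, 5)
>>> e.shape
(31, 5)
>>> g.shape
(5, 5)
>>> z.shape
(5, 31)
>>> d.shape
(31, 5)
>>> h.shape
(31, 31)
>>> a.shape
(31, 31)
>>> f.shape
(7, 31)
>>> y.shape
(31, 5)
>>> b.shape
(31, 31)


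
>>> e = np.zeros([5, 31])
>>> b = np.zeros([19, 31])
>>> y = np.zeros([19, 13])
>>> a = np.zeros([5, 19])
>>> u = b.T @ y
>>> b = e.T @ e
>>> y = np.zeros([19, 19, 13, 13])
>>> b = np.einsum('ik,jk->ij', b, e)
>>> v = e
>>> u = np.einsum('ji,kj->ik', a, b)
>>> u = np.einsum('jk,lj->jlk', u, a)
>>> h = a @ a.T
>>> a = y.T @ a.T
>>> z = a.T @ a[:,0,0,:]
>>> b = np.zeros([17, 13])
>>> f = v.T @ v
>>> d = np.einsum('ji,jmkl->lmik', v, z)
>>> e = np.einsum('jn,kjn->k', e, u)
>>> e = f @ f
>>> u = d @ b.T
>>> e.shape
(31, 31)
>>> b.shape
(17, 13)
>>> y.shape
(19, 19, 13, 13)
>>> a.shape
(13, 13, 19, 5)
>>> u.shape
(5, 19, 31, 17)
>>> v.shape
(5, 31)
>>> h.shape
(5, 5)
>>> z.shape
(5, 19, 13, 5)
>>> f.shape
(31, 31)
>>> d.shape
(5, 19, 31, 13)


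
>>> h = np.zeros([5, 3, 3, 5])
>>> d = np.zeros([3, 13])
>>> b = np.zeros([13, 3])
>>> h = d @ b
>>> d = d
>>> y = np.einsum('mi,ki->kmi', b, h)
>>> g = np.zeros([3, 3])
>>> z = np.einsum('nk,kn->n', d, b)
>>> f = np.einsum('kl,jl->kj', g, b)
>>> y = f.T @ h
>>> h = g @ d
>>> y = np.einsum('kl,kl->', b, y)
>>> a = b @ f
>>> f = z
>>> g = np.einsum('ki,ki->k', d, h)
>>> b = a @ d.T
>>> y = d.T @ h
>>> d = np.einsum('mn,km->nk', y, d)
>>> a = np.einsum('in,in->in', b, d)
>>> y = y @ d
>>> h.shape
(3, 13)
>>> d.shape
(13, 3)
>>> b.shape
(13, 3)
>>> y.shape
(13, 3)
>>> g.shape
(3,)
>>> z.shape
(3,)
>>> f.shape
(3,)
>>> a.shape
(13, 3)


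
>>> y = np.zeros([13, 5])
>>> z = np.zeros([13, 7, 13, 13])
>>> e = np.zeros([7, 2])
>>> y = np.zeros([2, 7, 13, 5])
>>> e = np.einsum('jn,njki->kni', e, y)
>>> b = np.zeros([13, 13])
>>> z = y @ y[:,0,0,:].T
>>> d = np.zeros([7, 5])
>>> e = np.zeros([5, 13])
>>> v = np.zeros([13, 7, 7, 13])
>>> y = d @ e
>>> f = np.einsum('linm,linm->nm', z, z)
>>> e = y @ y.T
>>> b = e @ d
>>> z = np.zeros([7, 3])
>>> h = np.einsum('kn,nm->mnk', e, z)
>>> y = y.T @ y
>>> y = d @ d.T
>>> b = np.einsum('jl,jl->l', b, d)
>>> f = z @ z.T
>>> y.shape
(7, 7)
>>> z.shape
(7, 3)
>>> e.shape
(7, 7)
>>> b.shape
(5,)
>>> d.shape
(7, 5)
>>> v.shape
(13, 7, 7, 13)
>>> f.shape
(7, 7)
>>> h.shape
(3, 7, 7)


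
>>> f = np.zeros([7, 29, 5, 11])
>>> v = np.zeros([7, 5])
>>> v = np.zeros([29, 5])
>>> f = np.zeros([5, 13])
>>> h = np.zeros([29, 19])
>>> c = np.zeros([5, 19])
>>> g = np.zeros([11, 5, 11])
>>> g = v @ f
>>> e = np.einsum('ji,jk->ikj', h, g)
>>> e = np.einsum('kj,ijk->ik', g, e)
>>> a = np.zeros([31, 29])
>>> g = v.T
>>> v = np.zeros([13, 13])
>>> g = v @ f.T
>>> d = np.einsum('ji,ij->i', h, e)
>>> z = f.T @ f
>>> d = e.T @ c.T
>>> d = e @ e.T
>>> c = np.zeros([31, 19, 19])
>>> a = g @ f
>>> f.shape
(5, 13)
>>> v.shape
(13, 13)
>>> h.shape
(29, 19)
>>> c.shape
(31, 19, 19)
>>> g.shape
(13, 5)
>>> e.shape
(19, 29)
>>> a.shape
(13, 13)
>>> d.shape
(19, 19)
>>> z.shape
(13, 13)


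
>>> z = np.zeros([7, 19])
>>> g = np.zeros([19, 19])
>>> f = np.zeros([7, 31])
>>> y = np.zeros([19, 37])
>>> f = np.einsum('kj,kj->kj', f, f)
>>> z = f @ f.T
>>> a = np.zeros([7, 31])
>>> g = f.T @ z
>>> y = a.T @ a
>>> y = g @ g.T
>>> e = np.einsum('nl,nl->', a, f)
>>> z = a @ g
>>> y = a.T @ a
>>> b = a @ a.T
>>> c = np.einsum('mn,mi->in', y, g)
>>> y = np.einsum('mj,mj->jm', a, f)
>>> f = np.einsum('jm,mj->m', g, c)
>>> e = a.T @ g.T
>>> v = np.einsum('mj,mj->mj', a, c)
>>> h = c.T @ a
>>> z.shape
(7, 7)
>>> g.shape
(31, 7)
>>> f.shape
(7,)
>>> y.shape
(31, 7)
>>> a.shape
(7, 31)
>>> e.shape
(31, 31)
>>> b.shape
(7, 7)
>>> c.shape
(7, 31)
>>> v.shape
(7, 31)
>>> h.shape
(31, 31)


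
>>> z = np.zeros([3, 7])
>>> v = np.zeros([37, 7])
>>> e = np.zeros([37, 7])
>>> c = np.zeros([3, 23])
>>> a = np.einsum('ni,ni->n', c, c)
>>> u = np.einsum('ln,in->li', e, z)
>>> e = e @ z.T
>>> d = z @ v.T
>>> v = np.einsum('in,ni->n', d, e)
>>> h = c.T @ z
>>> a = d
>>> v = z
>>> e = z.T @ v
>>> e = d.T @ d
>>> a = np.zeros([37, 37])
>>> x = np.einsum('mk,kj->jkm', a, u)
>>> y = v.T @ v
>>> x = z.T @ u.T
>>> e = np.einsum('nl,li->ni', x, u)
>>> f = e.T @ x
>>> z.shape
(3, 7)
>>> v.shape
(3, 7)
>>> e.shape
(7, 3)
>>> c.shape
(3, 23)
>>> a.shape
(37, 37)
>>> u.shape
(37, 3)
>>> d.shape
(3, 37)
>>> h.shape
(23, 7)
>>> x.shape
(7, 37)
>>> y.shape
(7, 7)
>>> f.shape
(3, 37)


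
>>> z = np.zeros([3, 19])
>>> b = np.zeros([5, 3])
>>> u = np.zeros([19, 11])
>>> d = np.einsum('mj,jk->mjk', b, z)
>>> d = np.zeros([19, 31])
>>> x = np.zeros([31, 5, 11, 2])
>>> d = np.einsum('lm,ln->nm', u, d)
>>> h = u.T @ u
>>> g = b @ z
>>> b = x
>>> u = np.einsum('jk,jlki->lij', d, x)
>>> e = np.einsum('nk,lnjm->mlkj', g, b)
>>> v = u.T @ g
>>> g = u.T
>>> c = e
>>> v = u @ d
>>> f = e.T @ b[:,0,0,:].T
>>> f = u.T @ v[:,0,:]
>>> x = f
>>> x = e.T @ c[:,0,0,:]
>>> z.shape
(3, 19)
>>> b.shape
(31, 5, 11, 2)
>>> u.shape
(5, 2, 31)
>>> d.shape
(31, 11)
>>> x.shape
(11, 19, 31, 11)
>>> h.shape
(11, 11)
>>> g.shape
(31, 2, 5)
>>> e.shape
(2, 31, 19, 11)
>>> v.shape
(5, 2, 11)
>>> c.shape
(2, 31, 19, 11)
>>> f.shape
(31, 2, 11)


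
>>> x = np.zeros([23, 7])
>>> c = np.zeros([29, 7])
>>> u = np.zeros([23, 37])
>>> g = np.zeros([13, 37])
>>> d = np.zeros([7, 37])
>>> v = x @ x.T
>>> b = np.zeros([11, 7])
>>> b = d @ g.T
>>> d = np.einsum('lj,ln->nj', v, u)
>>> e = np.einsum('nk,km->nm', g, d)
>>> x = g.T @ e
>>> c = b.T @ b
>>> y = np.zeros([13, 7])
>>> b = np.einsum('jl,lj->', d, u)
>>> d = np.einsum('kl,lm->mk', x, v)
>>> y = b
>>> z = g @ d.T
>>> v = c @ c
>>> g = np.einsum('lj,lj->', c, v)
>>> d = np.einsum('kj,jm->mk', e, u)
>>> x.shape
(37, 23)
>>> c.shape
(13, 13)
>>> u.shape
(23, 37)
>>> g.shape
()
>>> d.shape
(37, 13)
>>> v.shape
(13, 13)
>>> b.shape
()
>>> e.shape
(13, 23)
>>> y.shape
()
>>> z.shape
(13, 23)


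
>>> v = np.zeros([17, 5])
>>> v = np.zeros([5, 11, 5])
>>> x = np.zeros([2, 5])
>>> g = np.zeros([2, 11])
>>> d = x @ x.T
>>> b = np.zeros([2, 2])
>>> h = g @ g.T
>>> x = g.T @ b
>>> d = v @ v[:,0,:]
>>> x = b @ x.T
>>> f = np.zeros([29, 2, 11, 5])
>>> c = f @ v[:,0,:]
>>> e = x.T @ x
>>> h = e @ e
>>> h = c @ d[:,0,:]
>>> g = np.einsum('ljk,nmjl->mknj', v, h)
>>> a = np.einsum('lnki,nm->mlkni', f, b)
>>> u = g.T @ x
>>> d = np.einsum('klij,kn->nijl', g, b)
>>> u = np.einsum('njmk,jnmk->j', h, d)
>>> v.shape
(5, 11, 5)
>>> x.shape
(2, 11)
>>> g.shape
(2, 5, 29, 11)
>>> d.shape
(2, 29, 11, 5)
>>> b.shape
(2, 2)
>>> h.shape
(29, 2, 11, 5)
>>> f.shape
(29, 2, 11, 5)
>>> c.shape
(29, 2, 11, 5)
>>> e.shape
(11, 11)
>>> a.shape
(2, 29, 11, 2, 5)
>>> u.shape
(2,)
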